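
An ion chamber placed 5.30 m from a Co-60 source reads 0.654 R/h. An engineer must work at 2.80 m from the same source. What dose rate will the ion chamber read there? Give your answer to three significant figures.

Since intensity falls as 1/r², scaling from 5.30 m to 2.80 m:
(5.30/2.80)² = 3.583, so 0.654 × 3.583 = 2.343 R/h.

2.34 R/h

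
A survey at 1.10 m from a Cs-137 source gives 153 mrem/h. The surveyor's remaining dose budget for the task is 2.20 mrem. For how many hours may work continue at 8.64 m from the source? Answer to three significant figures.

0.887 h

Applying the 1/r² law, rate at 8.64 m:
(1.10/8.64)² = 0.01621, so 153 × 0.01621 = 2.480 mrem/h.
Stay time = 2.20 mrem ÷ 2.480 mrem/h = 0.8871 h.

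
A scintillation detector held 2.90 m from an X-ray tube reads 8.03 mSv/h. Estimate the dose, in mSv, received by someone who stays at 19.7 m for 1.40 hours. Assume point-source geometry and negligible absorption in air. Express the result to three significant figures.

0.244 mSv

Since intensity falls as 1/r², rate at 19.7 m:
8.03 × (2.90/19.7)² = 8.03 × 0.02167 = 0.1740 mSv/h.
Dose = rate × time = 0.1740 mSv/h × 1.400 h = 0.2436 mSv.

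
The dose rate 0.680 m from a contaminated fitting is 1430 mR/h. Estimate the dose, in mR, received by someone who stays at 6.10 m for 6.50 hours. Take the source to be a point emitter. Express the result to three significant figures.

116 mR

Since intensity falls as 1/r², rate at 6.10 m:
1430 × (0.680/6.10)² = 1430 × 0.01243 = 17.77 mR/h.
Dose = rate × time = 17.77 mR/h × 6.500 h = 115.5 mR.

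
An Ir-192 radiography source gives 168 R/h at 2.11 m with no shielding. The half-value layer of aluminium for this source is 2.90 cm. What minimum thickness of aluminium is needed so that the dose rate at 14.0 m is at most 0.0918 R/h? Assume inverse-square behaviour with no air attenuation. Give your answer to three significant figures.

15.6 cm

At 14.0 m, distance alone gives 168 × (2.11/14.0)² = 168 × 0.02271 = 3.815 R/h.
Further attenuation needed: 3.815/0.0918 = 41.56.
n = log₂(41.56) = 5.377 half-value layers.
Thickness = 5.377 × 2.90 cm = 15.59 cm.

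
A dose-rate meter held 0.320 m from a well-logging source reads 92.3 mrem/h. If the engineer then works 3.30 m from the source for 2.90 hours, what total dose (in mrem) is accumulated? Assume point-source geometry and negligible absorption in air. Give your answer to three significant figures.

2.52 mrem

Applying the 1/r² law, rate at 3.30 m:
92.3 × (0.320/3.30)² = 92.3 × 0.009403 = 0.8679 mrem/h.
Dose = rate × time = 0.8679 mrem/h × 2.900 h = 2.517 mrem.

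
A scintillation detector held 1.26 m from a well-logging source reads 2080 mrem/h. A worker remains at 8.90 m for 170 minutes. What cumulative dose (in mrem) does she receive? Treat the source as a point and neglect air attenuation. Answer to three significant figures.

Using I₁d₁² = I₂d₂², rate at 8.90 m:
(1.26/8.90)² = 0.02004, so 2080 × 0.02004 = 41.68 mrem/h.
Dose = rate × time = 41.68 mrem/h × 2.833 h = 118.1 mrem.

118 mrem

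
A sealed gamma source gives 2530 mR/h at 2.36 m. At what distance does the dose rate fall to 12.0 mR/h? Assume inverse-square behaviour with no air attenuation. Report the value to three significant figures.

Using I₁d₁² = I₂d₂², d₂ = d₁·√(I₁/I₂).
I₁/I₂ = 2530/12.0 = 210.8, so d₂ = 2.36 × √210.8 = 34.26 m.

34.3 m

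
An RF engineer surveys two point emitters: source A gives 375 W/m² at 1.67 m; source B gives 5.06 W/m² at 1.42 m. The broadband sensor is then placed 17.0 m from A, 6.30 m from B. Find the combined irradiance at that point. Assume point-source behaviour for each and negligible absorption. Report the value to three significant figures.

By superposition, sum each source's inverse-square contribution:
A: 375 × (1.67/17.0)² = 3.619 W/m²
B: 5.06 × (1.42/6.30)² = 0.2571 W/m²
Total = 3.619 + 0.2571 = 3.876 W/m².

3.88 W/m²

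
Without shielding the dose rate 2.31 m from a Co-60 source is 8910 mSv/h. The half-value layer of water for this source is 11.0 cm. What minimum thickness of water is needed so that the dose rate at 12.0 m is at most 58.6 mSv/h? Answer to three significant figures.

27.4 cm

At 12.0 m, distance alone gives 8910 × (2.31/12.0)² = 8910 × 0.03706 = 330.2 mSv/h.
Further attenuation needed: 330.2/58.6 = 5.635.
n = log₂(5.635) = 2.494 half-value layers.
Thickness = 2.494 × 11.0 cm = 27.43 cm.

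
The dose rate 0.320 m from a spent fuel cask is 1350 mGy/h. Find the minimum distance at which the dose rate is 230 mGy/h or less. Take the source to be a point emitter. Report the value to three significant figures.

Using I₁d₁² = I₂d₂², d₂ = d₁·√(I₁/I₂).
I₁/I₂ = 1350/230 = 5.870, so d₂ = 0.320 × √5.870 = 0.7753 m.

0.775 m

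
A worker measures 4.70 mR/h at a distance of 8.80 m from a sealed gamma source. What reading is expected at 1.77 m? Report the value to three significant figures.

Applying the 1/r² law, the rate at 1.77 m is
(8.80/1.77)² = 24.72, so 4.70 × 24.72 = 116.2 mR/h.

116 mR/h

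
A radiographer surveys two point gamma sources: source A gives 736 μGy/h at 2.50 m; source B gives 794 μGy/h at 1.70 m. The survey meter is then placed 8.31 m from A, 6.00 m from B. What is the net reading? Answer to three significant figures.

130 μGy/h

Each source contributes Iᵢ·(dᵢ/rᵢ)²; contributions add.
A: 736 × (2.50/8.31)² = 66.61 μGy/h
B: 794 × (1.70/6.00)² = 63.74 μGy/h
Total = 66.61 + 63.74 = 130.3 μGy/h.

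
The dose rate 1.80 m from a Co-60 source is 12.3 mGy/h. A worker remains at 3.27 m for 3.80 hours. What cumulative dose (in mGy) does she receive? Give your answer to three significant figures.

14.2 mGy

Using I₁d₁² = I₂d₂², rate at 3.27 m:
12.3 × (1.80/3.27)² = 12.3 × 0.3030 = 3.727 mGy/h.
Dose = rate × time = 3.727 mGy/h × 3.800 h = 14.16 mGy.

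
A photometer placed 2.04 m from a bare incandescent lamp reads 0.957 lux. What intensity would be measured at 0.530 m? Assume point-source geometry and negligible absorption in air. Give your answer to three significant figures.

14.2 lux

Applying the 1/r² law, scaling from 2.04 m to 0.530 m:
(2.04/0.530)² = 14.82, so 0.957 × 14.82 = 14.18 lux.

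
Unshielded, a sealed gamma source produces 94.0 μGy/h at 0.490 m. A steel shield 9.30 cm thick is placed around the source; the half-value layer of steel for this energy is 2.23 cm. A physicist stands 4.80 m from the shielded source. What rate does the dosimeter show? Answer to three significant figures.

Distance alone: (0.490/4.80)² = 0.01042, so 94.0 × 0.01042 = 0.9795 μGy/h.
Shield: 9.30/2.23 = 4.170 half-value layers → attenuation 2^(−4.170) = 0.05555.
Combined: 0.9795 × 0.05555 = 0.05441 μGy/h.

0.0544 μGy/h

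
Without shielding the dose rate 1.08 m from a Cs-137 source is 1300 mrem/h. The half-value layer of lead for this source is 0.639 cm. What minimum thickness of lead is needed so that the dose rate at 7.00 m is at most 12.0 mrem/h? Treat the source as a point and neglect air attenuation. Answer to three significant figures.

At 7.00 m, distance alone gives (1.08/7.00)² = 0.02380, so 1300 × 0.02380 = 30.94 mrem/h.
Further attenuation needed: 30.94/12.0 = 2.578.
n = log₂(2.578) = 1.366 half-value layers.
Thickness = 1.366 × 0.639 cm = 0.8729 cm.

0.873 cm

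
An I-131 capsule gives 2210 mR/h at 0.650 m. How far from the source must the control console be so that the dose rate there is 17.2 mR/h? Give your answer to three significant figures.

Using I₁d₁² = I₂d₂², d₂ = d₁·√(I₁/I₂).
I₁/I₂ = 2210/17.2 = 128.5, so d₂ = 0.650 × √128.5 = 7.368 m.

7.37 m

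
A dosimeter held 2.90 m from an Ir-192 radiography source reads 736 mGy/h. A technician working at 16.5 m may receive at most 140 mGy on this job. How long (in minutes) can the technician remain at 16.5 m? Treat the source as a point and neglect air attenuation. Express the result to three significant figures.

369 min

Applying the 1/r² law, rate at 16.5 m:
(2.90/16.5)² = 0.03089, so 736 × 0.03089 = 22.74 mGy/h.
Stay time = 140 mGy ÷ 22.74 mGy/h = 6.157 h = 369.4 min.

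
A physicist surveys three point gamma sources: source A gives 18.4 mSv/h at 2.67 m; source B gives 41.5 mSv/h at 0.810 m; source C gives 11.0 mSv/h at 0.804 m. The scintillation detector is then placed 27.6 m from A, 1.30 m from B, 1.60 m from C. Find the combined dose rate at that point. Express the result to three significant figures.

19.1 mSv/h

Each source contributes Iᵢ·(dᵢ/rᵢ)²; contributions add.
A: 18.4 × (2.67/27.6)² = 0.1722 mSv/h
B: 41.5 × (0.810/1.30)² = 16.11 mSv/h
C: 11.0 × (0.804/1.60)² = 2.778 mSv/h
Total = 0.1722 + 16.11 + 2.778 = 19.06 mSv/h.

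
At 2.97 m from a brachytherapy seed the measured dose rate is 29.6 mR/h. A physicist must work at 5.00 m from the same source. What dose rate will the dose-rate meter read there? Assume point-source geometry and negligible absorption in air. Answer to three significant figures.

Using I₁d₁² = I₂d₂², scaling from 2.97 m to 5.00 m:
(2.97/5.00)² = 0.3528, so 29.6 × 0.3528 = 10.44 mR/h.

10.4 mR/h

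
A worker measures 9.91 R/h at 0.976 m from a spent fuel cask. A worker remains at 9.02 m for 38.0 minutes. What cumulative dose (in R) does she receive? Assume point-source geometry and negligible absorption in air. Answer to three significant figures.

0.0735 R

Using I₁d₁² = I₂d₂², rate at 9.02 m:
(0.976/9.02)² = 0.01171, so 9.91 × 0.01171 = 0.1160 R/h.
Dose = rate × time = 0.1160 R/h × 0.6333 h = 0.07346 R.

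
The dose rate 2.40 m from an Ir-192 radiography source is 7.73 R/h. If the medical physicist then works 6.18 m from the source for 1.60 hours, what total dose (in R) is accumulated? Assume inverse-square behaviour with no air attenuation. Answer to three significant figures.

1.87 R

Intensity scales as (d₁/d₂)², so rate at 6.18 m:
(2.40/6.18)² = 0.1508, so 7.73 × 0.1508 = 1.166 R/h.
Dose = rate × time = 1.166 R/h × 1.600 h = 1.866 R.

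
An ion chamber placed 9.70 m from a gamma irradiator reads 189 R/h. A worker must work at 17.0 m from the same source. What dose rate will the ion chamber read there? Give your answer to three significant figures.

By the inverse-square law, scaling from 9.70 m to 17.0 m:
189 × (9.70/17.0)² = 189 × 0.3256 = 61.54 R/h.

61.5 R/h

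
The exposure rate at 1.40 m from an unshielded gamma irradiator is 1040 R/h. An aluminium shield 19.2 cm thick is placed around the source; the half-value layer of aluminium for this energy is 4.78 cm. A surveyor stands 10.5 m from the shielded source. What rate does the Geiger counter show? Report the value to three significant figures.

Distance alone: (1.40/10.5)² = 0.01778, so 1040 × 0.01778 = 18.49 R/h.
Shield: 19.2/4.78 = 4.017 half-value layers → attenuation 2^(−4.017) = 0.06177.
Combined: 18.49 × 0.06177 = 1.142 R/h.

1.14 R/h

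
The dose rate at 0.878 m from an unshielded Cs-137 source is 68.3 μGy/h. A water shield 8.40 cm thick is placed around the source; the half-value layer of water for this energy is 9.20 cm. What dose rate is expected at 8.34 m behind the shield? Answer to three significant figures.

Distance alone: 68.3 × (0.878/8.34)² = 68.3 × 0.01108 = 0.7568 μGy/h.
Shield: 8.40/9.20 = 0.9130 half-value layers → attenuation 2^(−0.9130) = 0.5311.
Combined: 0.7568 × 0.5311 = 0.4019 μGy/h.

0.402 μGy/h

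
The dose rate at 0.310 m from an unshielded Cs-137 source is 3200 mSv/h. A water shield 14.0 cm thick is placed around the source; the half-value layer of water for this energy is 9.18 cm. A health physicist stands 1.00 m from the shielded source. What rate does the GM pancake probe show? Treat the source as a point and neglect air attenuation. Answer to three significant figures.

Distance alone: (0.310/1.00)² = 0.09610, so 3200 × 0.09610 = 307.5 mSv/h.
Shield: 14.0/9.18 = 1.525 half-value layers → attenuation 2^(−1.525) = 0.3475.
Combined: 307.5 × 0.3475 = 106.9 mSv/h.

107 mSv/h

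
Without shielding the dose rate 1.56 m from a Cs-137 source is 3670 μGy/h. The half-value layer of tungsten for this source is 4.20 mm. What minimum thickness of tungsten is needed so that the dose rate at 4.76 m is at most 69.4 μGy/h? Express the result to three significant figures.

10.5 mm

At 4.76 m, distance alone gives (1.56/4.76)² = 0.1074, so 3670 × 0.1074 = 394.2 μGy/h.
Further attenuation needed: 394.2/69.4 = 5.680.
n = log₂(5.680) = 2.506 half-value layers.
Thickness = 2.506 × 4.20 mm = 10.53 mm.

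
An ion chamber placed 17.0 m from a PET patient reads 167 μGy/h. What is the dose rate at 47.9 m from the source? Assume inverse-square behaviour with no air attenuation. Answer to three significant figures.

Intensity scales as (d₁/d₂)², so scaling from 17.0 m to 47.9 m:
167 × (17.0/47.9)² = 167 × 0.1260 = 21.04 μGy/h.

21.0 μGy/h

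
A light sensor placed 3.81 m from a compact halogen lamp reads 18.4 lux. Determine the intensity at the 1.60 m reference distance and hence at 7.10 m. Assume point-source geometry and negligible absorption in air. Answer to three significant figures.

Applying the 1/r² law,
At 1.60 m: 18.4 × (3.81/1.60)² = 18.4 × 5.670 = 104.3 lux
At 7.10 m: 104.3 × (1.60/7.10)² = 104.3 × 0.05078 = 5.296 lux.

104 lux; 5.30 lux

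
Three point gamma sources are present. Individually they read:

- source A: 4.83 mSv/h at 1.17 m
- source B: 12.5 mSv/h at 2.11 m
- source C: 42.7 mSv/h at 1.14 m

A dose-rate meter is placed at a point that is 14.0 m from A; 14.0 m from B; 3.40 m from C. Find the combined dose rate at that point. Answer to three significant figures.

By superposition, sum each source's inverse-square contribution:
A: 4.83 × (1.17/14.0)² = 0.03373 mSv/h
B: 12.5 × (2.11/14.0)² = 0.2839 mSv/h
C: 42.7 × (1.14/3.40)² = 4.800 mSv/h
Total = 0.03373 + 0.2839 + 4.800 = 5.118 mSv/h.

5.12 mSv/h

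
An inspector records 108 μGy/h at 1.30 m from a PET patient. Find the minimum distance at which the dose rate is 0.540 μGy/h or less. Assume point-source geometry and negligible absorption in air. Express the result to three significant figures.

By the inverse-square law, d₂ = d₁·√(I₁/I₂).
I₁/I₂ = 108/0.540 = 200.0, so d₂ = 1.30 × √200.0 = 18.38 m.

18.4 m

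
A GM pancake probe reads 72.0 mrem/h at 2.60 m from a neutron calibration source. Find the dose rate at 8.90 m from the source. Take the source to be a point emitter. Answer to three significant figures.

6.14 mrem/h

Intensity scales as (d₁/d₂)², so the rate at 8.90 m is
72.0 × (2.60/8.90)² = 72.0 × 0.08534 = 6.144 mrem/h.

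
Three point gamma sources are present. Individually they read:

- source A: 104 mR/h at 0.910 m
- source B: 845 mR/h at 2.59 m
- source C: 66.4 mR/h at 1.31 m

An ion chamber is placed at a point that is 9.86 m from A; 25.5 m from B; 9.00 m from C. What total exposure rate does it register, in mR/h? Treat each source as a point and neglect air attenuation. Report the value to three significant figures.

11.0 mR/h

Each source contributes Iᵢ·(dᵢ/rᵢ)²; contributions add.
A: 104 × (0.910/9.86)² = 0.8859 mR/h
B: 845 × (2.59/25.5)² = 8.717 mR/h
C: 66.4 × (1.31/9.00)² = 1.407 mR/h
Total = 0.8859 + 8.717 + 1.407 = 11.01 mR/h.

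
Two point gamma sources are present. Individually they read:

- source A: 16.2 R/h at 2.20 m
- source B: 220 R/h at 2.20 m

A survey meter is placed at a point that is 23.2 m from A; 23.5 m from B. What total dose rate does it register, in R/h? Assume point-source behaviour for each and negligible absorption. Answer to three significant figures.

By superposition, sum each source's inverse-square contribution:
A: 16.2 × (2.20/23.2)² = 0.1457 R/h
B: 220 × (2.20/23.5)² = 1.928 R/h
Total = 0.1457 + 1.928 = 2.074 R/h.

2.07 R/h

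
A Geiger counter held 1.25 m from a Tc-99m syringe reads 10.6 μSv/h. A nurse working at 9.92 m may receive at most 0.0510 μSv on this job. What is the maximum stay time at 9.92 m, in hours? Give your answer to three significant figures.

0.303 h

Intensity scales as (d₁/d₂)², so rate at 9.92 m:
(1.25/9.92)² = 0.01588, so 10.6 × 0.01588 = 0.1683 μSv/h.
Stay time = 0.0510 μSv ÷ 0.1683 μSv/h = 0.3030 h.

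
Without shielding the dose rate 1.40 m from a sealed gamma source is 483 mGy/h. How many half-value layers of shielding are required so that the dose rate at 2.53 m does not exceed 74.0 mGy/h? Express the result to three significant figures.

At 2.53 m, distance alone gives (1.40/2.53)² = 0.3062, so 483 × 0.3062 = 147.9 mGy/h.
Further attenuation needed: 147.9/74.0 = 1.999.
n = log₂(1.999) = 0.9993 half-value layers.

0.999 half-value layers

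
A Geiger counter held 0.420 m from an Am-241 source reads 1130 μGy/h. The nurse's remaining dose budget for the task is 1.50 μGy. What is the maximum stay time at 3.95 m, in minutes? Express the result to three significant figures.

7.04 min

Using I₁d₁² = I₂d₂², rate at 3.95 m:
1130 × (0.420/3.95)² = 1130 × 0.01131 = 12.78 μGy/h.
Stay time = 1.50 μGy ÷ 12.78 μGy/h = 0.1174 h = 7.044 min.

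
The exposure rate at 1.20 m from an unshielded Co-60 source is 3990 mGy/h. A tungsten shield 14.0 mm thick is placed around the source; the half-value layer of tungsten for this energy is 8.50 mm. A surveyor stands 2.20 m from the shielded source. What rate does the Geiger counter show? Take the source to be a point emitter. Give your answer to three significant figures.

379 mGy/h

Distance alone: (1.20/2.20)² = 0.2975, so 3990 × 0.2975 = 1187 mGy/h.
Shield: 14.0/8.50 = 1.647 half-value layers → attenuation 2^(−1.647) = 0.3193.
Combined: 1187 × 0.3193 = 379.0 mGy/h.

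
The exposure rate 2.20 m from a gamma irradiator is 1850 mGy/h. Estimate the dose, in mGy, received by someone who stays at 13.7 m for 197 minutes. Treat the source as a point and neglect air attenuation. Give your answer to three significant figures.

157 mGy

Since intensity falls as 1/r², rate at 13.7 m:
(2.20/13.7)² = 0.02579, so 1850 × 0.02579 = 47.71 mGy/h.
Dose = rate × time = 47.71 mGy/h × 3.283 h = 156.6 mGy.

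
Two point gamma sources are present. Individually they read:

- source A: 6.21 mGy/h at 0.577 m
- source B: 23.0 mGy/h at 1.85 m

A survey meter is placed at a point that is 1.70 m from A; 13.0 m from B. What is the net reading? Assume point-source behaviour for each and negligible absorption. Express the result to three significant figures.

1.18 mGy/h

Each source contributes Iᵢ·(dᵢ/rᵢ)²; contributions add.
A: 6.21 × (0.577/1.70)² = 0.7154 mGy/h
B: 23.0 × (1.85/13.0)² = 0.4658 mGy/h
Total = 0.7154 + 0.4658 = 1.181 mGy/h.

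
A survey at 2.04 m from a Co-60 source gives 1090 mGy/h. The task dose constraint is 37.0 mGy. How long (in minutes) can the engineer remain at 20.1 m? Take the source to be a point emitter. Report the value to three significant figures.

198 min

By the inverse-square law, rate at 20.1 m:
(2.04/20.1)² = 0.01030, so 1090 × 0.01030 = 11.23 mGy/h.
Stay time = 37.0 mGy ÷ 11.23 mGy/h = 3.295 h = 197.7 min.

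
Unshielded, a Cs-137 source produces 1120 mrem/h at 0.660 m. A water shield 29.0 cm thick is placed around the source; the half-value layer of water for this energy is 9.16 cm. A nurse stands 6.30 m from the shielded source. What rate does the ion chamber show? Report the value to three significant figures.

Distance alone: 1120 × (0.660/6.30)² = 1120 × 0.01098 = 12.30 mrem/h.
Shield: 29.0/9.16 = 3.166 half-value layers → attenuation 2^(−3.166) = 0.1114.
Combined: 12.30 × 0.1114 = 1.370 mrem/h.

1.37 mrem/h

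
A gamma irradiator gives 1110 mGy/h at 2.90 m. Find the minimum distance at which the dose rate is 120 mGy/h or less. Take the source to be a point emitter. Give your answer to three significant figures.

Applying the 1/r² law, d₂ = d₁·√(I₁/I₂).
I₁/I₂ = 1110/120 = 9.250, so d₂ = 2.90 × √9.250 = 8.820 m.

8.82 m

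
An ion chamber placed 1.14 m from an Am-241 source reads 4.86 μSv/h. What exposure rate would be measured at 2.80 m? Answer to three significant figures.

0.806 μSv/h

Intensity scales as (d₁/d₂)², so scaling from 1.14 m to 2.80 m:
4.86 × (1.14/2.80)² = 4.86 × 0.1658 = 0.8058 μSv/h.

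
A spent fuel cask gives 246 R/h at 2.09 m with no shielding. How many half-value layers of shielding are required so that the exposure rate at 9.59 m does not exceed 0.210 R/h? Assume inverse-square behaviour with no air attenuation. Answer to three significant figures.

5.80 half-value layers

At 9.59 m, distance alone gives (2.09/9.59)² = 0.04750, so 246 × 0.04750 = 11.69 R/h.
Further attenuation needed: 11.69/0.210 = 55.67.
n = log₂(55.67) = 5.799 half-value layers.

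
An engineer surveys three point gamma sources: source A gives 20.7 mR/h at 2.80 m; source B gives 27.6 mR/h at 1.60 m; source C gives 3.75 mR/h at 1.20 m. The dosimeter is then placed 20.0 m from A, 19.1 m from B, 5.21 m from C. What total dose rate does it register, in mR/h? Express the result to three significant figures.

Each source contributes Iᵢ·(dᵢ/rᵢ)²; contributions add.
A: 20.7 × (2.80/20.0)² = 0.4057 mR/h
B: 27.6 × (1.60/19.1)² = 0.1937 mR/h
C: 3.75 × (1.20/5.21)² = 0.1989 mR/h
Total = 0.4057 + 0.1937 + 0.1989 = 0.7983 mR/h.

0.798 mR/h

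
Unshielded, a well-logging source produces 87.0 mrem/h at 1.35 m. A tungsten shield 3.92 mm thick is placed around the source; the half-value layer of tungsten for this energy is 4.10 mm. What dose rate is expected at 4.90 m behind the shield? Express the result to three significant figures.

Distance alone: (1.35/4.90)² = 0.07591, so 87.0 × 0.07591 = 6.604 mrem/h.
Shield: 3.92/4.10 = 0.9561 half-value layers → attenuation 2^(−0.9561) = 0.5154.
Combined: 6.604 × 0.5154 = 3.404 mrem/h.

3.40 mrem/h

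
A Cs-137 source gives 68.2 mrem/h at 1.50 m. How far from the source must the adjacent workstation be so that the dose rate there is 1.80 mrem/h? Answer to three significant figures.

9.23 m

Intensity scales as (d₁/d₂)², so d₂ = d₁·√(I₁/I₂).
I₁/I₂ = 68.2/1.80 = 37.89, so d₂ = 1.50 × √37.89 = 9.233 m.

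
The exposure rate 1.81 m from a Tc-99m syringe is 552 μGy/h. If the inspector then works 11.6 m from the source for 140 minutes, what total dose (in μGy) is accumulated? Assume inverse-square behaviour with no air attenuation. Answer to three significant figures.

Since intensity falls as 1/r², rate at 11.6 m:
552 × (1.81/11.6)² = 552 × 0.02435 = 13.44 μGy/h.
Dose = rate × time = 13.44 μGy/h × 2.333 h = 31.36 μGy.

31.4 μGy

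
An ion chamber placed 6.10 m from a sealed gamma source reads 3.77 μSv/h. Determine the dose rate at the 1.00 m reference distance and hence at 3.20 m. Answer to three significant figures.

Using I₁d₁² = I₂d₂²,
At 1.00 m: 3.77 × (6.10/1.00)² = 3.77 × 37.21 = 140.3 μSv/h
At 3.20 m: 140.3 × (1.00/3.20)² = 140.3 × 0.09766 = 13.70 μSv/h.

140 μSv/h; 13.7 μSv/h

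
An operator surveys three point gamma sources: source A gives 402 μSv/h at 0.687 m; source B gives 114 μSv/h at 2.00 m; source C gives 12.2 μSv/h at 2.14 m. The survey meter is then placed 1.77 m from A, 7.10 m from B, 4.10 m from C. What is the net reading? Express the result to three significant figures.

72.9 μSv/h

Each source contributes Iᵢ·(dᵢ/rᵢ)²; contributions add.
A: 402 × (0.687/1.77)² = 60.56 μSv/h
B: 114 × (2.00/7.10)² = 9.046 μSv/h
C: 12.2 × (2.14/4.10)² = 3.324 μSv/h
Total = 60.56 + 9.046 + 3.324 = 72.93 μSv/h.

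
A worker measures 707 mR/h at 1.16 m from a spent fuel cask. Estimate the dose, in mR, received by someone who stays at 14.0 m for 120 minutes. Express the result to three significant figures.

9.71 mR

Using I₁d₁² = I₂d₂², rate at 14.0 m:
707 × (1.16/14.0)² = 707 × 0.006865 = 4.854 mR/h.
Dose = rate × time = 4.854 mR/h × 2.000 h = 9.708 mR.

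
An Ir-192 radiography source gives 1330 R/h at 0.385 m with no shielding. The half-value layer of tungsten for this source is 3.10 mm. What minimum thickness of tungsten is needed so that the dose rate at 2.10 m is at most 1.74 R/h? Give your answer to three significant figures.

14.5 mm

At 2.10 m, distance alone gives (0.385/2.10)² = 0.03361, so 1330 × 0.03361 = 44.70 R/h.
Further attenuation needed: 44.70/1.74 = 25.69.
n = log₂(25.69) = 4.683 half-value layers.
Thickness = 4.683 × 3.10 mm = 14.52 mm.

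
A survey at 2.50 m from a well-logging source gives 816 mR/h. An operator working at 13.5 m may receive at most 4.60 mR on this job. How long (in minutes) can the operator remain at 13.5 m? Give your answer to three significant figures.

9.86 min

Applying the 1/r² law, rate at 13.5 m:
816 × (2.50/13.5)² = 816 × 0.03429 = 27.98 mR/h.
Stay time = 4.60 mR ÷ 27.98 mR/h = 0.1644 h = 9.864 min.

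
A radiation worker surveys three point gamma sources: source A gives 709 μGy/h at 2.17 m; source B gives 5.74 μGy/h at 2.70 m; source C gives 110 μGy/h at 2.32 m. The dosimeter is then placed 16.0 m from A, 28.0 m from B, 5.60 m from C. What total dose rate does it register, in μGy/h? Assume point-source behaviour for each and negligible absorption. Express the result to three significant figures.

Each source contributes Iᵢ·(dᵢ/rᵢ)²; contributions add.
A: 709 × (2.17/16.0)² = 13.04 μGy/h
B: 5.74 × (2.70/28.0)² = 0.05337 μGy/h
C: 110 × (2.32/5.60)² = 18.88 μGy/h
Total = 13.04 + 0.05337 + 18.88 = 31.97 μGy/h.

32.0 μGy/h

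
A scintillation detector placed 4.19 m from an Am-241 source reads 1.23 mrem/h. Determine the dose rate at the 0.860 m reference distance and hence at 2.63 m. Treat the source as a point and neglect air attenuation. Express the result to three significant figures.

Since intensity falls as 1/r²,
At 0.860 m: 1.23 × (4.19/0.860)² = 1.23 × 23.74 = 29.20 mrem/h
At 2.63 m: 29.20 × (0.860/2.63)² = 29.20 × 0.1069 = 3.121 mrem/h.

29.2 mrem/h; 3.12 mrem/h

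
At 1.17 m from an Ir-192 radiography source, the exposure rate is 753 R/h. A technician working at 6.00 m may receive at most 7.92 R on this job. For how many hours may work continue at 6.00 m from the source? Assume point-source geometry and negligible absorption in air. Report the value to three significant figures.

0.277 h

Since intensity falls as 1/r², rate at 6.00 m:
(1.17/6.00)² = 0.03802, so 753 × 0.03802 = 28.63 R/h.
Stay time = 7.92 R ÷ 28.63 R/h = 0.2766 h.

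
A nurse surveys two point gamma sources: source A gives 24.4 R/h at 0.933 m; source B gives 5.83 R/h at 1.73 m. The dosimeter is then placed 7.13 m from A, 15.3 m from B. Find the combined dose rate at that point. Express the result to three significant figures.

Each source contributes Iᵢ·(dᵢ/rᵢ)²; contributions add.
A: 24.4 × (0.933/7.13)² = 0.4178 R/h
B: 5.83 × (1.73/15.3)² = 0.07454 R/h
Total = 0.4178 + 0.07454 = 0.4923 R/h.

0.492 R/h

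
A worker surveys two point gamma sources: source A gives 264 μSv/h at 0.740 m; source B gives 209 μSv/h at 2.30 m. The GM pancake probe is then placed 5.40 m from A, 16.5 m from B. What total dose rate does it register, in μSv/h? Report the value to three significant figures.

9.02 μSv/h

Each source contributes Iᵢ·(dᵢ/rᵢ)²; contributions add.
A: 264 × (0.740/5.40)² = 4.958 μSv/h
B: 209 × (2.30/16.5)² = 4.061 μSv/h
Total = 4.958 + 4.061 = 9.019 μSv/h.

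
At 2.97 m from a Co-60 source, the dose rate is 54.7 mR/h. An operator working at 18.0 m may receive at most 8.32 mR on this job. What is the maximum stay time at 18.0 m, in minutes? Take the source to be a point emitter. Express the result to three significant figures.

335 min

By the inverse-square law, rate at 18.0 m:
(2.97/18.0)² = 0.02723, so 54.7 × 0.02723 = 1.489 mR/h.
Stay time = 8.32 mR ÷ 1.489 mR/h = 5.588 h = 335.3 min.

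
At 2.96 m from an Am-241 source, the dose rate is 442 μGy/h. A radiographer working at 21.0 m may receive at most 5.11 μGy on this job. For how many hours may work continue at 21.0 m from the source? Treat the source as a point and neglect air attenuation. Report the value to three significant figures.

Applying the 1/r² law, rate at 21.0 m:
442 × (2.96/21.0)² = 442 × 0.01987 = 8.783 μGy/h.
Stay time = 5.11 μGy ÷ 8.783 μGy/h = 0.5818 h.

0.582 h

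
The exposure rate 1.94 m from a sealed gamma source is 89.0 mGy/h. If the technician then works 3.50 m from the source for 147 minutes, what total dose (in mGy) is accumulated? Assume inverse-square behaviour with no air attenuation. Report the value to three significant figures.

67.0 mGy

Applying the 1/r² law, rate at 3.50 m:
89.0 × (1.94/3.50)² = 89.0 × 0.3072 = 27.34 mGy/h.
Dose = rate × time = 27.34 mGy/h × 2.450 h = 66.98 mGy.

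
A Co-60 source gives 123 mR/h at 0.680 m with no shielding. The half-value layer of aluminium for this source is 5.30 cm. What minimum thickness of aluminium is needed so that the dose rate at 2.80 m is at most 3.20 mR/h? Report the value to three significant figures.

6.26 cm

At 2.80 m, distance alone gives (0.680/2.80)² = 0.05898, so 123 × 0.05898 = 7.255 mR/h.
Further attenuation needed: 7.255/3.20 = 2.267.
n = log₂(2.267) = 1.181 half-value layers.
Thickness = 1.181 × 5.30 cm = 6.259 cm.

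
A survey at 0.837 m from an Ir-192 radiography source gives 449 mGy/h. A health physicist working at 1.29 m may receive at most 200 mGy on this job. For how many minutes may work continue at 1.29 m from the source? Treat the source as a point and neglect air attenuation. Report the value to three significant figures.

63.5 min

Applying the 1/r² law, rate at 1.29 m:
449 × (0.837/1.29)² = 449 × 0.4210 = 189.0 mGy/h.
Stay time = 200 mGy ÷ 189.0 mGy/h = 1.058 h = 63.48 min.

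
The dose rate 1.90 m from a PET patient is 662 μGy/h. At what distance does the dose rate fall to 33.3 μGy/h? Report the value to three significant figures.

Using I₁d₁² = I₂d₂², d₂ = d₁·√(I₁/I₂).
I₁/I₂ = 662/33.3 = 19.88, so d₂ = 1.90 × √19.88 = 8.472 m.

8.47 m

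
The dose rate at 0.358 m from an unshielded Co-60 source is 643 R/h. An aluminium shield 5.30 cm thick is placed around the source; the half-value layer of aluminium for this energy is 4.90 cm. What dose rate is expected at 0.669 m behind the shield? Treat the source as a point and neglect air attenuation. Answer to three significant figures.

87.0 R/h

Distance alone: 643 × (0.358/0.669)² = 643 × 0.2864 = 184.2 R/h.
Shield: 5.30/4.90 = 1.082 half-value layers → attenuation 2^(−1.082) = 0.4724.
Combined: 184.2 × 0.4724 = 87.02 R/h.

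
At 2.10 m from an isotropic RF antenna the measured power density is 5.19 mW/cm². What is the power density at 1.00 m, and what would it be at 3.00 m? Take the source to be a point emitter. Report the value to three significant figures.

Applying the 1/r² law,
At 1.00 m: 5.19 × (2.10/1.00)² = 5.19 × 4.410 = 22.89 mW/cm²
At 3.00 m: (1.00/3.00)² = 0.1111, so 22.89 × 0.1111 = 2.543 mW/cm².

22.9 mW/cm²; 2.54 mW/cm²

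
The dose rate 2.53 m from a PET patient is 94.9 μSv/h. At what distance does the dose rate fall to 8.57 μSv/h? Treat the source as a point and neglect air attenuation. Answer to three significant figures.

Intensity scales as (d₁/d₂)², so d₂ = d₁·√(I₁/I₂).
I₁/I₂ = 94.9/8.57 = 11.07, so d₂ = 2.53 × √11.07 = 8.418 m.

8.42 m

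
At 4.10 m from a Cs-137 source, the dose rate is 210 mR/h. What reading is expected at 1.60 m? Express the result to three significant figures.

Intensity scales as (d₁/d₂)², so the rate at 1.60 m is
(4.10/1.60)² = 6.566, so 210 × 6.566 = 1379 mR/h.

1380 mR/h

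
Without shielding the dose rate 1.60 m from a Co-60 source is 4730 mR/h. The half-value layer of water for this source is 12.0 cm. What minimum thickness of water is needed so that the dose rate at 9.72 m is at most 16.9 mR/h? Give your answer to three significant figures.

At 9.72 m, distance alone gives (1.60/9.72)² = 0.02710, so 4730 × 0.02710 = 128.2 mR/h.
Further attenuation needed: 128.2/16.9 = 7.586.
n = log₂(7.586) = 2.923 half-value layers.
Thickness = 2.923 × 12.0 cm = 35.08 cm.

35.1 cm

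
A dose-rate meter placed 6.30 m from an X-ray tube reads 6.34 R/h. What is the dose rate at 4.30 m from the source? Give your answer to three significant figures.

By the inverse-square law, scaling from 6.30 m to 4.30 m:
(6.30/4.30)² = 2.147, so 6.34 × 2.147 = 13.61 R/h.

13.6 R/h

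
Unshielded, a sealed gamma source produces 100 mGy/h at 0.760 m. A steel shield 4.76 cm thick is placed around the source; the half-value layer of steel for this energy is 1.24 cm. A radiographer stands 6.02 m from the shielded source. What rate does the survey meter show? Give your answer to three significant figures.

0.111 mGy/h

Distance alone: 100 × (0.760/6.02)² = 100 × 0.01594 = 1.594 mGy/h.
Shield: 4.76/1.24 = 3.839 half-value layers → attenuation 2^(−3.839) = 0.06988.
Combined: 1.594 × 0.06988 = 0.1114 mGy/h.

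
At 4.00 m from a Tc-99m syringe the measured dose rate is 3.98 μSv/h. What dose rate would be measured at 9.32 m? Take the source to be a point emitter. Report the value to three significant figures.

Intensity scales as (d₁/d₂)², so scaling from 4.00 m to 9.32 m:
(4.00/9.32)² = 0.1842, so 3.98 × 0.1842 = 0.7331 μSv/h.

0.733 μSv/h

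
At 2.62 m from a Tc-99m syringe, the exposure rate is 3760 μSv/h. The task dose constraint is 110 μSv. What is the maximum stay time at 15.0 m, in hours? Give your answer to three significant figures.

0.959 h

Since intensity falls as 1/r², rate at 15.0 m:
(2.62/15.0)² = 0.03051, so 3760 × 0.03051 = 114.7 μSv/h.
Stay time = 110 μSv ÷ 114.7 μSv/h = 0.9590 h.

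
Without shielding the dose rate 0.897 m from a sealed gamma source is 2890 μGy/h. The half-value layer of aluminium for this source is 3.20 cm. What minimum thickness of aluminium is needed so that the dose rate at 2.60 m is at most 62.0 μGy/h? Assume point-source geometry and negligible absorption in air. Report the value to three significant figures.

At 2.60 m, distance alone gives (0.897/2.60)² = 0.1190, so 2890 × 0.1190 = 343.9 μGy/h.
Further attenuation needed: 343.9/62.0 = 5.547.
n = log₂(5.547) = 2.472 half-value layers.
Thickness = 2.472 × 3.20 cm = 7.910 cm.

7.91 cm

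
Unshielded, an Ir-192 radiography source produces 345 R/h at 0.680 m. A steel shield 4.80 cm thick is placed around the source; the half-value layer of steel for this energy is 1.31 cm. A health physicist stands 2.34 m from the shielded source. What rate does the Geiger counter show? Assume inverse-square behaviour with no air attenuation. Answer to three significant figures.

Distance alone: (0.680/2.34)² = 0.08445, so 345 × 0.08445 = 29.14 R/h.
Shield: 4.80/1.31 = 3.664 half-value layers → attenuation 2^(−3.664) = 0.07889.
Combined: 29.14 × 0.07889 = 2.299 R/h.

2.30 R/h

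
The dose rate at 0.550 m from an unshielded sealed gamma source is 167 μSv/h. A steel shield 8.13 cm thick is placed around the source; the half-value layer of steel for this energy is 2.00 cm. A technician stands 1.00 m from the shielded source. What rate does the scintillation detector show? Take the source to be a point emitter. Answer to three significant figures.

Distance alone: (0.550/1.00)² = 0.3025, so 167 × 0.3025 = 50.52 μSv/h.
Shield: 8.13/2.00 = 4.065 half-value layers → attenuation 2^(−4.065) = 0.05975.
Combined: 50.52 × 0.05975 = 3.019 μSv/h.

3.02 μSv/h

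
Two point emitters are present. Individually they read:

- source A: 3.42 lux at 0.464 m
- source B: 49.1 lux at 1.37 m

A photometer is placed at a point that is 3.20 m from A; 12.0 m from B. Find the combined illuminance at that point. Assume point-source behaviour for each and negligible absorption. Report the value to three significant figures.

By superposition, sum each source's inverse-square contribution:
A: 3.42 × (0.464/3.20)² = 0.07191 lux
B: 49.1 × (1.37/12.0)² = 0.6400 lux
Total = 0.07191 + 0.6400 = 0.7119 lux.

0.712 lux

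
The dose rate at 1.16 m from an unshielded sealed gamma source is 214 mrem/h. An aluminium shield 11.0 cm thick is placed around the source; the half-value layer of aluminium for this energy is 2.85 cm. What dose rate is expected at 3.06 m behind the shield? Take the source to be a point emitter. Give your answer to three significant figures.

Distance alone: (1.16/3.06)² = 0.1437, so 214 × 0.1437 = 30.75 mrem/h.
Shield: 11.0/2.85 = 3.860 half-value layers → attenuation 2^(−3.860) = 0.06887.
Combined: 30.75 × 0.06887 = 2.118 mrem/h.

2.12 mrem/h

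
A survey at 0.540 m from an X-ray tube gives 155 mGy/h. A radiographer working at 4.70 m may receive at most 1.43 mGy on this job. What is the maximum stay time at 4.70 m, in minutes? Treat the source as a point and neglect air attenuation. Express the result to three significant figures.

Since intensity falls as 1/r², rate at 4.70 m:
155 × (0.540/4.70)² = 155 × 0.01320 = 2.046 mGy/h.
Stay time = 1.43 mGy ÷ 2.046 mGy/h = 0.6989 h = 41.93 min.

41.9 min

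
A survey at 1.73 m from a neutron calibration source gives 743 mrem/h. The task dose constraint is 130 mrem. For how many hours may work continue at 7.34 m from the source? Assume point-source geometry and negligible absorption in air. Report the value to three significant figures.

3.15 h

Since intensity falls as 1/r², rate at 7.34 m:
743 × (1.73/7.34)² = 743 × 0.05555 = 41.27 mrem/h.
Stay time = 130 mrem ÷ 41.27 mrem/h = 3.150 h.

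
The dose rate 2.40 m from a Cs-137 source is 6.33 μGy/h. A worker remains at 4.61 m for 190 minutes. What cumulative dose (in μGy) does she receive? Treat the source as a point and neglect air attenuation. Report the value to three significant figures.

Using I₁d₁² = I₂d₂², rate at 4.61 m:
(2.40/4.61)² = 0.2710, so 6.33 × 0.2710 = 1.715 μGy/h.
Dose = rate × time = 1.715 μGy/h × 3.167 h = 5.431 μGy.

5.43 μGy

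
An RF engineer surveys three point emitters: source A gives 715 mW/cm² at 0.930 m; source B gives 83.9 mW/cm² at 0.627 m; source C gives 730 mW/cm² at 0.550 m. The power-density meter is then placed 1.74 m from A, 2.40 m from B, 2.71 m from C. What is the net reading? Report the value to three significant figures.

240 mW/cm²

Each source contributes Iᵢ·(dᵢ/rᵢ)²; contributions add.
A: 715 × (0.930/1.74)² = 204.3 mW/cm²
B: 83.9 × (0.627/2.40)² = 5.726 mW/cm²
C: 730 × (0.550/2.71)² = 30.07 mW/cm²
Total = 204.3 + 5.726 + 30.07 = 240.1 mW/cm².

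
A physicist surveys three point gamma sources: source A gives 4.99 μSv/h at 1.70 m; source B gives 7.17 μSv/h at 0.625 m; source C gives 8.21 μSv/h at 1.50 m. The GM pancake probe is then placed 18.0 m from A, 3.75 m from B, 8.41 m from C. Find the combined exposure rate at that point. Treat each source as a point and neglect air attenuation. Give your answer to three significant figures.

0.505 μSv/h

Each source contributes Iᵢ·(dᵢ/rᵢ)²; contributions add.
A: 4.99 × (1.70/18.0)² = 0.04451 μSv/h
B: 7.17 × (0.625/3.75)² = 0.1992 μSv/h
C: 8.21 × (1.50/8.41)² = 0.2612 μSv/h
Total = 0.04451 + 0.1992 + 0.2612 = 0.5049 μSv/h.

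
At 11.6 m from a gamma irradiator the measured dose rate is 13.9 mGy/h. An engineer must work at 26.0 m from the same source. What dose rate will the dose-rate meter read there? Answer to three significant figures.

2.77 mGy/h

Since intensity falls as 1/r², scaling from 11.6 m to 26.0 m:
13.9 × (11.6/26.0)² = 13.9 × 0.1991 = 2.767 mGy/h.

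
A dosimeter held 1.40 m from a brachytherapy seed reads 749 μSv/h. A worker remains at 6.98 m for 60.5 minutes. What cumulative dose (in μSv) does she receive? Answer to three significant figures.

Intensity scales as (d₁/d₂)², so rate at 6.98 m:
(1.40/6.98)² = 0.04023, so 749 × 0.04023 = 30.13 μSv/h.
Dose = rate × time = 30.13 μSv/h × 1.008 h = 30.37 μSv.

30.4 μSv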